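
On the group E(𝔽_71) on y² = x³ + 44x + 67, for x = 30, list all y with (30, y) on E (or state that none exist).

x³ + 44x + 67 = 28387 ≡ 58 (mod 71).
Square roots of 58 mod 71: 22 and 49 (since 22² = 484 ≡ 58).

22, 49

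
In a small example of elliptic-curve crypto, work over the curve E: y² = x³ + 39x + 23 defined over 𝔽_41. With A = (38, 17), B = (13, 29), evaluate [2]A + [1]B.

First 2A:
Repeated addition: build up to 2A.
2A: tangent at (38, 17): λ = (3·38² + 39)/(2·17) ≡ 25/34. 34⁻¹ ≡ 35 (mod 41), so λ ≡ 25·35 ≡ 14.
  x = λ² - 38 - 38 = 196 - 76 ≡ 38; y = λ·(38 - 38) - 17 ≡ 24. → (38, 24)
2A = (38, 24).
Finally 2A + B:
(38, 24) + (13, 29). λ = (29 - 24)/(13 - 38) ≡ 5/16 mod 41. 16⁻¹ ≡ 18 (mod 41), so λ ≡ 8.
  x = λ² - 38 - 13 = 64 - 51 ≡ 13; y = λ·(38 - 13) - 24 ≡ 12. → (13, 12)

(13, 12)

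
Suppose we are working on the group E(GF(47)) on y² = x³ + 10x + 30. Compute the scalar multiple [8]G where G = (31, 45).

(16, 44)

Repeated addition: build up to 8G.
2G: tangent at (31, 45): λ = (3·31² + 10)/(2·45) ≡ 26/43. 43⁻¹ ≡ 35 (mod 47), so λ ≡ 26·35 ≡ 17.
  x = λ² - 31 - 31 = 289 - 62 ≡ 39; y = λ·(31 - 39) - 45 ≡ 7. → (39, 7)
3G: (39, 7) + (31, 45). λ = (45 - 7)/(31 - 39) ≡ 38/39 mod 47. 39⁻¹ ≡ 41 (mod 47) since 39·41 = 1599 ≡ 1, so λ ≡ 7.
  x = λ² - 39 - 31 = 49 - 70 ≡ 26; y = λ·(39 - 26) - 7 ≡ 37. → (26, 37)
4G: (26, 37) + (31, 45). λ = (45 - 37)/(31 - 26) ≡ 8/5 mod 47. 5⁻¹ ≡ 19 (mod 47) since 5·19 = 95 ≡ 1, so λ ≡ 11.
  x = λ² - 26 - 31 = 121 - 57 ≡ 17; y = λ·(26 - 17) - 37 ≡ 15. → (17, 15)
5G: (17, 15) + (31, 45). λ = (45 - 15)/(31 - 17) ≡ 30/14 mod 47. 14⁻¹ ≡ 37 (mod 47) since 14·37 = 518 ≡ 1, so λ ≡ 29.
  x = λ² - 17 - 31 = 841 - 48 ≡ 41; y = λ·(17 - 41) - 15 ≡ 41. → (41, 41)
6G: (41, 41) + (31, 45). λ = (45 - 41)/(31 - 41) ≡ 4/37 mod 47. 37⁻¹ ≡ 14 (mod 47) since 37·14 = 518 ≡ 1, so λ ≡ 9.
  x = λ² - 41 - 31 = 81 - 72 ≡ 9; y = λ·(41 - 9) - 41 ≡ 12. → (9, 12)
7G: (9, 12) + (31, 45). λ = (45 - 12)/(31 - 9) ≡ 33/22 mod 47. 22⁻¹ ≡ 15 (mod 47), so λ ≡ 25.
  x = λ² - 9 - 31 = 625 - 40 ≡ 21; y = λ·(9 - 21) - 12 ≡ 17. → (21, 17)
8G: (21, 17) + (31, 45). λ = (45 - 17)/(31 - 21) ≡ 28/10 mod 47. 10⁻¹ ≡ 33 (mod 47), so λ ≡ 31.
  x = λ² - 21 - 31 = 961 - 52 ≡ 16; y = λ·(21 - 16) - 17 ≡ 44. → (16, 44)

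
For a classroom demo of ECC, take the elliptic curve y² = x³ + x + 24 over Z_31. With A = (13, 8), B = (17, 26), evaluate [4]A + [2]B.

First 4A:
Repeated addition: build up to 4A.
2A: tangent at (13, 8): λ = (3·13² + 1)/(2·8) ≡ 12/16. 16⁻¹ ≡ 2 (mod 31), so λ ≡ 12·2 ≡ 24.
  x = λ² - 13 - 13 = 576 - 26 ≡ 23; y = λ·(13 - 23) - 8 ≡ 0. → (23, 0)
3A: (23, 0) + (13, 8). λ = (8 - 0)/(13 - 23) ≡ 8/21 mod 31. 21⁻¹ ≡ 3 (mod 31), so λ ≡ 24.
  x = λ² - 23 - 13 = 576 - 36 ≡ 13; y = λ·(23 - 13) - 0 ≡ 23. → (13, 23)
4A: (13, 23) + (13, 8): same x and y₁ ≡ -y₂, so the sum is ∞.
4A = ∞.
Next 2B:
Repeated addition: build up to 2B.
2B: tangent at (17, 26): λ = (3·17² + 1)/(2·26) ≡ 0/21. 21⁻¹ ≡ 3 (mod 31), so λ ≡ 0·3 ≡ 0.
  x = λ² - 17 - 17 = 0 - 34 ≡ 28; y = λ·(17 - 28) - 26 ≡ 5. → (28, 5)
2B = (28, 5).
Finally 4A + 2B:
∞ + (28, 5) = (28, 5) (identity).

(28, 5)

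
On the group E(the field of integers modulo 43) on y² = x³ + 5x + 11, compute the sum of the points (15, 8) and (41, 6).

(15, 8) + (41, 6). λ = (6 - 8)/(41 - 15) ≡ 41/26 mod 43. 26⁻¹ ≡ 5 (mod 43) since 26·5 = 130 ≡ 1, so λ ≡ 33.
  x = λ² - 15 - 41 = 1089 - 56 ≡ 1; y = λ·(15 - 1) - 8 ≡ 24. → (1, 24)

(1, 24)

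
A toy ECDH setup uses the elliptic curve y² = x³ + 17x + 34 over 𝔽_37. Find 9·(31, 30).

Write Q = (31, 30).
Repeated addition: build up to 9Q.
2Q: tangent at (31, 30): λ = (3·31² + 17)/(2·30) ≡ 14/23. 23⁻¹ ≡ 29 (mod 37), so λ ≡ 14·29 ≡ 36.
  x = λ² - 31 - 31 = 1296 - 62 ≡ 13; y = λ·(31 - 13) - 30 ≡ 26. → (13, 26)
3Q: (13, 26) + (31, 30). λ = (30 - 26)/(31 - 13) ≡ 4/18 mod 37. 18⁻¹ ≡ 35 (mod 37) since 18·35 = 630 ≡ 1, so λ ≡ 29.
  x = λ² - 13 - 31 = 841 - 44 ≡ 20; y = λ·(13 - 20) - 26 ≡ 30. → (20, 30)
4Q: (20, 30) + (31, 30). λ = (30 - 30)/(31 - 20) ≡ 0/11 mod 37. 11⁻¹ ≡ 27 (mod 37) since 11·27 = 297 ≡ 1, so λ ≡ 0.
  x = λ² - 20 - 31 = 0 - 51 ≡ 23; y = λ·(20 - 23) - 30 ≡ 7. → (23, 7)
5Q: (23, 7) + (31, 30). λ = (30 - 7)/(31 - 23) ≡ 23/8 mod 37. 8⁻¹ ≡ 14 (mod 37) since 8·14 = 112 ≡ 1, so λ ≡ 26.
  x = λ² - 23 - 31 = 676 - 54 ≡ 30; y = λ·(23 - 30) - 7 ≡ 33. → (30, 33)
6Q: (30, 33) + (31, 30). λ = (30 - 33)/(31 - 30) ≡ 34/1 mod 37. 1⁻¹ ≡ 1 (mod 37) since 1·1 = 1 ≡ 1, so λ ≡ 34.
  x = λ² - 30 - 31 = 1156 - 61 ≡ 22; y = λ·(30 - 22) - 33 ≡ 17. → (22, 17)
7Q: (22, 17) + (31, 30). λ = (30 - 17)/(31 - 22) ≡ 13/9 mod 37. 9⁻¹ ≡ 33 (mod 37), so λ ≡ 22.
  x = λ² - 22 - 31 = 484 - 53 ≡ 24; y = λ·(22 - 24) - 17 ≡ 13. → (24, 13)
8Q: (24, 13) + (31, 30). λ = (30 - 13)/(31 - 24) ≡ 17/7 mod 37. 7⁻¹ ≡ 16 (mod 37), so λ ≡ 13.
  x = λ² - 24 - 31 = 169 - 55 ≡ 3; y = λ·(24 - 3) - 13 ≡ 1. → (3, 1)
9Q: (3, 1) + (31, 30). λ = (30 - 1)/(31 - 3) ≡ 29/28 mod 37. 28⁻¹ ≡ 4 (mod 37), so λ ≡ 5.
  x = λ² - 3 - 31 = 25 - 34 ≡ 28; y = λ·(3 - 28) - 1 ≡ 22. → (28, 22)

(28, 22)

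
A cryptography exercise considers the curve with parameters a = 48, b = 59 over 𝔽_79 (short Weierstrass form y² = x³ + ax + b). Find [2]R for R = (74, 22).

tangent at (74, 22): λ = (3·74² + 48)/(2·22) ≡ 44/44. 44⁻¹ ≡ 9 (mod 79), so λ ≡ 44·9 ≡ 1.
  x = λ² - 74 - 74 = 1 - 148 ≡ 11; y = λ·(74 - 11) - 22 ≡ 41. → (11, 41)

(11, 41)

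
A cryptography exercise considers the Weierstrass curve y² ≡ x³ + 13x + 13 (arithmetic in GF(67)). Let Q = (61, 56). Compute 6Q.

Double-and-add on 6 = (110)₂. Start with Q = (61, 56) for the leading 1-bit.
double: tangent at (61, 56): λ = (3·61² + 13)/(2·56) ≡ 54/45. 45⁻¹ ≡ 3 (mod 67), so λ ≡ 54·3 ≡ 28.
  x = λ² - 61 - 61 = 784 - 122 ≡ 59; y = λ·(61 - 59) - 56 ≡ 0. → (59, 0)
add Q: (59, 0) + (61, 56). λ = (56 - 0)/(61 - 59) ≡ 56/2 mod 67. 2⁻¹ ≡ 34 (mod 67) since 2·34 = 68 ≡ 1, so λ ≡ 28.
  x = λ² - 59 - 61 = 784 - 120 ≡ 61; y = λ·(59 - 61) - 0 ≡ 11. → (61, 11)
double: tangent at (61, 11): λ = (3·61² + 13)/(2·11) ≡ 54/22. 22⁻¹ ≡ 64 (mod 67) since 22·64 = 1408 ≡ 1, so λ ≡ 54·64 ≡ 39.
  x = λ² - 61 - 61 = 1521 - 122 ≡ 59; y = λ·(61 - 59) - 11 ≡ 0. → (59, 0)

(59, 0)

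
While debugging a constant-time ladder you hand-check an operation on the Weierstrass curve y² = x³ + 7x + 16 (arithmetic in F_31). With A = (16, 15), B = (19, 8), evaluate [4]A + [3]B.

First 4A:
Repeated addition: build up to 4A.
2A: tangent at (16, 15): λ = (3·16² + 7)/(2·15) ≡ 0/30. 30⁻¹ ≡ 30 (mod 31), so λ ≡ 0·30 ≡ 0.
  x = λ² - 16 - 16 = 0 - 32 ≡ 30; y = λ·(16 - 30) - 15 ≡ 16. → (30, 16)
3A: (30, 16) + (16, 15). λ = (15 - 16)/(16 - 30) ≡ 30/17 mod 31. 17⁻¹ ≡ 11 (mod 31), so λ ≡ 20.
  x = λ² - 30 - 16 = 400 - 46 ≡ 13; y = λ·(30 - 13) - 16 ≡ 14. → (13, 14)
4A: (13, 14) + (16, 15). λ = (15 - 14)/(16 - 13) ≡ 1/3 mod 31. 3⁻¹ ≡ 21 (mod 31) since 3·21 = 63 ≡ 1, so λ ≡ 21.
  x = λ² - 13 - 16 = 441 - 29 ≡ 9; y = λ·(13 - 9) - 14 ≡ 8. → (9, 8)
4A = (9, 8).
Next 3B:
Repeated addition: build up to 3B.
2B: tangent at (19, 8): λ = (3·19² + 7)/(2·8) ≡ 5/16. 16⁻¹ ≡ 2 (mod 31) since 16·2 = 32 ≡ 1, so λ ≡ 5·2 ≡ 10.
  x = λ² - 19 - 19 = 100 - 38 ≡ 0; y = λ·(19 - 0) - 8 ≡ 27. → (0, 27)
3B: (0, 27) + (19, 8). λ = (8 - 27)/(19 - 0) ≡ 12/19 mod 31. 19⁻¹ ≡ 18 (mod 31) since 19·18 = 342 ≡ 1, so λ ≡ 30.
  x = λ² - 0 - 19 = 900 - 19 ≡ 13; y = λ·(0 - 13) - 27 ≡ 17. → (13, 17)
3B = (13, 17).
Finally 4A + 3B:
(9, 8) + (13, 17). λ = (17 - 8)/(13 - 9) ≡ 9/4 mod 31. 4⁻¹ ≡ 8 (mod 31), so λ ≡ 10.
  x = λ² - 9 - 13 = 100 - 22 ≡ 16; y = λ·(9 - 16) - 8 ≡ 15. → (16, 15)

(16, 15)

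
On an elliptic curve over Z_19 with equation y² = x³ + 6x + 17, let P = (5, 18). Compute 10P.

(8, 11)

Repeated addition: build up to 10P.
2P: tangent at (5, 18): λ = (3·5² + 6)/(2·18) ≡ 5/17. 17⁻¹ ≡ 9 (mod 19), so λ ≡ 5·9 ≡ 7.
  x = λ² - 5 - 5 = 49 - 10 ≡ 1; y = λ·(5 - 1) - 18 ≡ 10. → (1, 10)
3P: (1, 10) + (5, 18). λ = (18 - 10)/(5 - 1) ≡ 8/4 mod 19. 4⁻¹ ≡ 5 (mod 19) since 4·5 = 20 ≡ 1, so λ ≡ 2.
  x = λ² - 1 - 5 = 4 - 6 ≡ 17; y = λ·(1 - 17) - 10 ≡ 15. → (17, 15)
4P: (17, 15) + (5, 18). λ = (18 - 15)/(5 - 17) ≡ 3/7 mod 19. 7⁻¹ ≡ 11 (mod 19), so λ ≡ 14.
  x = λ² - 17 - 5 = 196 - 22 ≡ 3; y = λ·(17 - 3) - 15 ≡ 10. → (3, 10)
5P: (3, 10) + (5, 18). λ = (18 - 10)/(5 - 3) ≡ 8/2 mod 19. 2⁻¹ ≡ 10 (mod 19), so λ ≡ 4.
  x = λ² - 3 - 5 = 16 - 8 ≡ 8; y = λ·(3 - 8) - 10 ≡ 8. → (8, 8)
6P: (8, 8) + (5, 18). λ = (18 - 8)/(5 - 8) ≡ 10/16 mod 19. 16⁻¹ ≡ 6 (mod 19), so λ ≡ 3.
  x = λ² - 8 - 5 = 9 - 13 ≡ 15; y = λ·(8 - 15) - 8 ≡ 9. → (15, 9)
7P: (15, 9) + (5, 18). λ = (18 - 9)/(5 - 15) ≡ 9/9 mod 19. 9⁻¹ ≡ 17 (mod 19), so λ ≡ 1.
  x = λ² - 15 - 5 = 1 - 20 ≡ 0; y = λ·(15 - 0) - 9 ≡ 6. → (0, 6)
8P: (0, 6) + (5, 18). λ = (18 - 6)/(5 - 0) ≡ 12/5 mod 19. 5⁻¹ ≡ 4 (mod 19) since 5·4 = 20 ≡ 1, so λ ≡ 10.
  x = λ² - 0 - 5 = 100 - 5 ≡ 0; y = λ·(0 - 0) - 6 ≡ 13. → (0, 13)
9P: (0, 13) + (5, 18). λ = (18 - 13)/(5 - 0) ≡ 5/5 mod 19. 5⁻¹ ≡ 4 (mod 19), so λ ≡ 1.
  x = λ² - 0 - 5 = 1 - 5 ≡ 15; y = λ·(0 - 15) - 13 ≡ 10. → (15, 10)
10P: (15, 10) + (5, 18). λ = (18 - 10)/(5 - 15) ≡ 8/9 mod 19. 9⁻¹ ≡ 17 (mod 19) since 9·17 = 153 ≡ 1, so λ ≡ 3.
  x = λ² - 15 - 5 = 9 - 20 ≡ 8; y = λ·(15 - 8) - 10 ≡ 11. → (8, 11)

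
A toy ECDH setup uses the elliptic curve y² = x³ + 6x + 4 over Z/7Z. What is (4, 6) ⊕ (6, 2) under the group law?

(4, 6) + (6, 2). λ = (2 - 6)/(6 - 4) ≡ 3/2 mod 7. 2⁻¹ ≡ 4 (mod 7) since 2·4 = 8 ≡ 1, so λ ≡ 5.
  x = λ² - 4 - 6 = 25 - 10 ≡ 1; y = λ·(4 - 1) - 6 ≡ 2. → (1, 2)

(1, 2)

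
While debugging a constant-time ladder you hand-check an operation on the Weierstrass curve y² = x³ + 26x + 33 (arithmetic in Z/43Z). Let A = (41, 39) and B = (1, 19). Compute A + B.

(12, 40)

(41, 39) + (1, 19). λ = (19 - 39)/(1 - 41) ≡ 23/3 mod 43. 3⁻¹ ≡ 29 (mod 43), so λ ≡ 22.
  x = λ² - 41 - 1 = 484 - 42 ≡ 12; y = λ·(41 - 12) - 39 ≡ 40. → (12, 40)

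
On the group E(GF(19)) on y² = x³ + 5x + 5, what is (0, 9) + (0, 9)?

tangent at (0, 9): λ = (3·0² + 5)/(2·9) ≡ 5/18. 18⁻¹ ≡ 18 (mod 19) since 18·18 = 324 ≡ 1, so λ ≡ 5·18 ≡ 14.
  x = λ² - 0 - 0 = 196 - 0 ≡ 6; y = λ·(0 - 6) - 9 ≡ 2. → (6, 2)

(6, 2)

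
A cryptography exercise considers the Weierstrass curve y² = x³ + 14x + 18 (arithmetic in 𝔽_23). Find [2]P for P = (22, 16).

tangent at (22, 16): λ = (3·22² + 14)/(2·16) ≡ 17/9. 9⁻¹ ≡ 18 (mod 23), so λ ≡ 17·18 ≡ 7.
  x = λ² - 22 - 22 = 49 - 44 ≡ 5; y = λ·(22 - 5) - 16 ≡ 11. → (5, 11)

(5, 11)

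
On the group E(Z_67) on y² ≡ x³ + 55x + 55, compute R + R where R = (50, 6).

tangent at (50, 6): λ = (3·50² + 55)/(2·6) ≡ 51/12. 12⁻¹ ≡ 28 (mod 67) since 12·28 = 336 ≡ 1, so λ ≡ 51·28 ≡ 21.
  x = λ² - 50 - 50 = 441 - 100 ≡ 6; y = λ·(50 - 6) - 6 ≡ 47. → (6, 47)

(6, 47)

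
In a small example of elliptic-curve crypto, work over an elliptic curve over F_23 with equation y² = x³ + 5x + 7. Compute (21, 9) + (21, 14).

O

The two points share x = 21 and their y-coordinates satisfy 9 + 14 ≡ 0 (mod 23), so they are inverses. Their sum is 𝒪.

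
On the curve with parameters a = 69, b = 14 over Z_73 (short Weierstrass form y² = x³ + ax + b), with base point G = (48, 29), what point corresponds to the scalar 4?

Double-and-add on 4 = (100)₂. Start with G = (48, 29) for the leading 1-bit.
double: tangent at (48, 29): λ = (3·48² + 69)/(2·29) ≡ 46/58. 58⁻¹ ≡ 34 (mod 73), so λ ≡ 46·34 ≡ 31.
  x = λ² - 48 - 48 = 961 - 96 ≡ 62; y = λ·(48 - 62) - 29 ≡ 48. → (62, 48)
double: tangent at (62, 48): λ = (3·62² + 69)/(2·48) ≡ 67/23. 23⁻¹ ≡ 54 (mod 73) since 23·54 = 1242 ≡ 1, so λ ≡ 67·54 ≡ 41.
  x = λ² - 62 - 62 = 1681 - 124 ≡ 24; y = λ·(62 - 24) - 48 ≡ 50. → (24, 50)

(24, 50)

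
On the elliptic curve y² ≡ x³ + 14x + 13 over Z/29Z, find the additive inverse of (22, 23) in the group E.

-(22, 23) = (22, -23 mod 29) = (22, 6).

(22, 6)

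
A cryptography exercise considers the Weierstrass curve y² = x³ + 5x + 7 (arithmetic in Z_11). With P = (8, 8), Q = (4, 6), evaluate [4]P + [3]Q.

(4, 6)

First 4P:
Repeated addition: build up to 4P.
2P: tangent at (8, 8): λ = (3·8² + 5)/(2·8) ≡ 10/5. 5⁻¹ ≡ 9 (mod 11) since 5·9 = 45 ≡ 1, so λ ≡ 10·9 ≡ 2.
  x = λ² - 8 - 8 = 4 - 16 ≡ 10; y = λ·(8 - 10) - 8 ≡ 10. → (10, 10)
3P: (10, 10) + (8, 8). λ = (8 - 10)/(8 - 10) ≡ 9/9 mod 11. 9⁻¹ ≡ 5 (mod 11) since 9·5 = 45 ≡ 1, so λ ≡ 1.
  x = λ² - 10 - 8 = 1 - 18 ≡ 5; y = λ·(10 - 5) - 10 ≡ 6. → (5, 6)
4P: (5, 6) + (8, 8). λ = (8 - 6)/(8 - 5) ≡ 2/3 mod 11. 3⁻¹ ≡ 4 (mod 11) since 3·4 = 12 ≡ 1, so λ ≡ 8.
  x = λ² - 5 - 8 = 64 - 13 ≡ 7; y = λ·(5 - 7) - 6 ≡ 0. → (7, 0)
4P = (7, 0).
Next 3Q:
Repeated addition: build up to 3Q.
2Q: tangent at (4, 6): λ = (3·4² + 5)/(2·6) ≡ 9/1. 1⁻¹ ≡ 1 (mod 11), so λ ≡ 9·1 ≡ 9.
  x = λ² - 4 - 4 = 81 - 8 ≡ 7; y = λ·(4 - 7) - 6 ≡ 0. → (7, 0)
3Q: (7, 0) + (4, 6). λ = (6 - 0)/(4 - 7) ≡ 6/8 mod 11. 8⁻¹ ≡ 7 (mod 11), so λ ≡ 9.
  x = λ² - 7 - 4 = 81 - 11 ≡ 4; y = λ·(7 - 4) - 0 ≡ 5. → (4, 5)
3Q = (4, 5).
Finally 4P + 3Q:
(7, 0) + (4, 5). λ = (5 - 0)/(4 - 7) ≡ 5/8 mod 11. 8⁻¹ ≡ 7 (mod 11), so λ ≡ 2.
  x = λ² - 7 - 4 = 4 - 11 ≡ 4; y = λ·(7 - 4) - 0 ≡ 6. → (4, 6)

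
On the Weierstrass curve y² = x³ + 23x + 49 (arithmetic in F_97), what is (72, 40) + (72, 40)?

tangent at (72, 40): λ = (3·72² + 23)/(2·40) ≡ 55/80. 80⁻¹ ≡ 57 (mod 97), so λ ≡ 55·57 ≡ 31.
  x = λ² - 72 - 72 = 961 - 144 ≡ 41; y = λ·(72 - 41) - 40 ≡ 48. → (41, 48)

(41, 48)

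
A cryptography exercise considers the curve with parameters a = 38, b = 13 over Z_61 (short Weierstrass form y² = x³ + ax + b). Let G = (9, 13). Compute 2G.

tangent at (9, 13): λ = (3·9² + 38)/(2·13) ≡ 37/26. 26⁻¹ ≡ 54 (mod 61), so λ ≡ 37·54 ≡ 46.
  x = λ² - 9 - 9 = 2116 - 18 ≡ 24; y = λ·(9 - 24) - 13 ≡ 29. → (24, 29)

(24, 29)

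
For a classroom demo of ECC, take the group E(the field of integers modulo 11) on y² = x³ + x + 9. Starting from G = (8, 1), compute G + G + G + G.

Repeated addition: build up to 4G.
2G: tangent at (8, 1): λ = (3·8² + 1)/(2·1) ≡ 6/2. 2⁻¹ ≡ 6 (mod 11) since 2·6 = 12 ≡ 1, so λ ≡ 6·6 ≡ 3.
  x = λ² - 8 - 8 = 9 - 16 ≡ 4; y = λ·(8 - 4) - 1 ≡ 0. → (4, 0)
3G: (4, 0) + (8, 1). λ = (1 - 0)/(8 - 4) ≡ 1/4 mod 11. 4⁻¹ ≡ 3 (mod 11) since 4·3 = 12 ≡ 1, so λ ≡ 3.
  x = λ² - 4 - 8 = 9 - 12 ≡ 8; y = λ·(4 - 8) - 0 ≡ 10. → (8, 10)
4G: (8, 10) + (8, 1): same x and y₁ ≡ -y₂, so the sum is the point at infinity.

O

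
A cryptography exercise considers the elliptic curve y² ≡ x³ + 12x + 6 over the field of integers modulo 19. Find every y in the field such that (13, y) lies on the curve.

none

x³ + 12x + 6 = 2359 ≡ 3 (mod 19).
3 is a non-residue mod 19; no y exists.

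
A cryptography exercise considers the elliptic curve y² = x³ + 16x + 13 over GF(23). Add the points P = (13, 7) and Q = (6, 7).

(4, 16)

(13, 7) + (6, 7). λ = (7 - 7)/(6 - 13) ≡ 0/16 mod 23. 16⁻¹ ≡ 13 (mod 23), so λ ≡ 0.
  x = λ² - 13 - 6 = 0 - 19 ≡ 4; y = λ·(13 - 4) - 7 ≡ 16. → (4, 16)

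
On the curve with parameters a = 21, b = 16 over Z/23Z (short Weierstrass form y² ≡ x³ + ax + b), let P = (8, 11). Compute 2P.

(20, 15)

tangent at (8, 11): λ = (3·8² + 21)/(2·11) ≡ 6/22. 22⁻¹ ≡ 22 (mod 23) since 22·22 = 484 ≡ 1, so λ ≡ 6·22 ≡ 17.
  x = λ² - 8 - 8 = 289 - 16 ≡ 20; y = λ·(8 - 20) - 11 ≡ 15. → (20, 15)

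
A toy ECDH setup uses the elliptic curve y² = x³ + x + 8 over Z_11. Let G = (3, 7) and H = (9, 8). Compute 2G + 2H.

(9, 8)

First 2G:
Repeated addition: build up to 2G.
2G: tangent at (3, 7): λ = (3·3² + 1)/(2·7) ≡ 6/3. 3⁻¹ ≡ 4 (mod 11) since 3·4 = 12 ≡ 1, so λ ≡ 6·4 ≡ 2.
  x = λ² - 3 - 3 = 4 - 6 ≡ 9; y = λ·(3 - 9) - 7 ≡ 3. → (9, 3)
2G = (9, 3).
Next 2H:
Repeated addition: build up to 2H.
2H: tangent at (9, 8): λ = (3·9² + 1)/(2·8) ≡ 2/5. 5⁻¹ ≡ 9 (mod 11), so λ ≡ 2·9 ≡ 7.
  x = λ² - 9 - 9 = 49 - 18 ≡ 9; y = λ·(9 - 9) - 8 ≡ 3. → (9, 3)
2H = (9, 3).
Finally 2G + 2H:
tangent at (9, 3): λ = (3·9² + 1)/(2·3) ≡ 2/6. 6⁻¹ ≡ 2 (mod 11), so λ ≡ 2·2 ≡ 4.
  x = λ² - 9 - 9 = 16 - 18 ≡ 9; y = λ·(9 - 9) - 3 ≡ 8. → (9, 8)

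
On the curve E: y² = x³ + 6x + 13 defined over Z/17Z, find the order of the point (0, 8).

5

2P: tangent at (0, 8): λ = (3·0² + 6)/(2·8) ≡ 6/16. 16⁻¹ ≡ 16 (mod 17), so λ ≡ 6·16 ≡ 11.
  x = λ² - 0 - 0 = 121 - 0 ≡ 2; y = λ·(0 - 2) - 8 ≡ 4. → (2, 4)
3P: (2, 4) + (0, 8). λ = (8 - 4)/(0 - 2) ≡ 4/15 mod 17. 15⁻¹ ≡ 8 (mod 17), so λ ≡ 15.
  x = λ² - 2 - 0 = 225 - 2 ≡ 2; y = λ·(2 - 2) - 4 ≡ 13. → (2, 13)
4P: (2, 13) + (0, 8). λ = (8 - 13)/(0 - 2) ≡ 12/15 mod 17. 15⁻¹ ≡ 8 (mod 17) since 15·8 = 120 ≡ 1, so λ ≡ 11.
  x = λ² - 2 - 0 = 121 - 2 ≡ 0; y = λ·(2 - 0) - 13 ≡ 9. → (0, 9)
5P: (0, 9) + (0, 8): same x and y₁ ≡ -y₂, so the sum is 𝒪.
5P = 𝒪, so the order is 5.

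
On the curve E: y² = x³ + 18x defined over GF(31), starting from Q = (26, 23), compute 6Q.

Repeated addition: build up to 6Q.
2Q: tangent at (26, 23): λ = (3·26² + 18)/(2·23) ≡ 0/15. 15⁻¹ ≡ 29 (mod 31) since 15·29 = 435 ≡ 1, so λ ≡ 0·29 ≡ 0.
  x = λ² - 26 - 26 = 0 - 52 ≡ 10; y = λ·(26 - 10) - 23 ≡ 8. → (10, 8)
3Q: (10, 8) + (26, 23). λ = (23 - 8)/(26 - 10) ≡ 15/16 mod 31. 16⁻¹ ≡ 2 (mod 31), so λ ≡ 30.
  x = λ² - 10 - 26 = 900 - 36 ≡ 27; y = λ·(10 - 27) - 8 ≡ 9. → (27, 9)
4Q: (27, 9) + (26, 23). λ = (23 - 9)/(26 - 27) ≡ 14/30 mod 31. 30⁻¹ ≡ 30 (mod 31), so λ ≡ 17.
  x = λ² - 27 - 26 = 289 - 53 ≡ 19; y = λ·(27 - 19) - 9 ≡ 3. → (19, 3)
5Q: (19, 3) + (26, 23). λ = (23 - 3)/(26 - 19) ≡ 20/7 mod 31. 7⁻¹ ≡ 9 (mod 31) since 7·9 = 63 ≡ 1, so λ ≡ 25.
  x = λ² - 19 - 26 = 625 - 45 ≡ 22; y = λ·(19 - 22) - 3 ≡ 15. → (22, 15)
6Q: (22, 15) + (26, 23). λ = (23 - 15)/(26 - 22) ≡ 8/4 mod 31. 4⁻¹ ≡ 8 (mod 31) since 4·8 = 32 ≡ 1, so λ ≡ 2.
  x = λ² - 22 - 26 = 4 - 48 ≡ 18; y = λ·(22 - 18) - 15 ≡ 24. → (18, 24)

(18, 24)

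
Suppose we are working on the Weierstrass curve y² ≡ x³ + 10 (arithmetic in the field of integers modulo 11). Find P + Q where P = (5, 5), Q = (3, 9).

(7, 10)

(5, 5) + (3, 9). λ = (9 - 5)/(3 - 5) ≡ 4/9 mod 11. 9⁻¹ ≡ 5 (mod 11), so λ ≡ 9.
  x = λ² - 5 - 3 = 81 - 8 ≡ 7; y = λ·(5 - 7) - 5 ≡ 10. → (7, 10)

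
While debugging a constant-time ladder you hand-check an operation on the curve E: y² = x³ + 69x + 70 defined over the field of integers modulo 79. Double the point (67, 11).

(10, 41)

tangent at (67, 11): λ = (3·67² + 69)/(2·11) ≡ 27/22. 22⁻¹ ≡ 18 (mod 79) since 22·18 = 396 ≡ 1, so λ ≡ 27·18 ≡ 12.
  x = λ² - 67 - 67 = 144 - 134 ≡ 10; y = λ·(67 - 10) - 11 ≡ 41. → (10, 41)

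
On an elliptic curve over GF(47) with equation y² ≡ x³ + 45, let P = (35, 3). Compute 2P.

tangent at (35, 3): λ = (3·35² + 0)/(2·3) ≡ 9/6. 6⁻¹ ≡ 8 (mod 47) since 6·8 = 48 ≡ 1, so λ ≡ 9·8 ≡ 25.
  x = λ² - 35 - 35 = 625 - 70 ≡ 38; y = λ·(35 - 38) - 3 ≡ 16. → (38, 16)

(38, 16)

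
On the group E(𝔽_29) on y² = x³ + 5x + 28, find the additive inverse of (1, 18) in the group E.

-(1, 18) = (1, -18 mod 29) = (1, 11).

(1, 11)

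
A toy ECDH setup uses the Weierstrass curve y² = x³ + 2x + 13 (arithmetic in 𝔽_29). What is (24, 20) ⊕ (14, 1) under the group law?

(24, 20) + (14, 1). λ = (1 - 20)/(14 - 24) ≡ 10/19 mod 29. 19⁻¹ ≡ 26 (mod 29), so λ ≡ 28.
  x = λ² - 24 - 14 = 784 - 38 ≡ 21; y = λ·(24 - 21) - 20 ≡ 6. → (21, 6)

(21, 6)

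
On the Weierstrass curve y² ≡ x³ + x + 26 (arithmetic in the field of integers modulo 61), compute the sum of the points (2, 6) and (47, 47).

(25, 11)

(2, 6) + (47, 47). λ = (47 - 6)/(47 - 2) ≡ 41/45 mod 61. 45⁻¹ ≡ 19 (mod 61), so λ ≡ 47.
  x = λ² - 2 - 47 = 2209 - 49 ≡ 25; y = λ·(2 - 25) - 6 ≡ 11. → (25, 11)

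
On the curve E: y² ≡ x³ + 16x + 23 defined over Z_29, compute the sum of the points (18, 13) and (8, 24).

(18, 13) + (8, 24). λ = (24 - 13)/(8 - 18) ≡ 11/19 mod 29. 19⁻¹ ≡ 26 (mod 29) since 19·26 = 494 ≡ 1, so λ ≡ 25.
  x = λ² - 18 - 8 = 625 - 26 ≡ 19; y = λ·(18 - 19) - 13 ≡ 20. → (19, 20)

(19, 20)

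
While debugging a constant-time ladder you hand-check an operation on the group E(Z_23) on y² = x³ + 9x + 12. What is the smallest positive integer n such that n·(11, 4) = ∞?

9

2P: tangent at (11, 4): λ = (3·11² + 9)/(2·4) ≡ 4/8. 8⁻¹ ≡ 3 (mod 23), so λ ≡ 4·3 ≡ 12.
  x = λ² - 11 - 11 = 144 - 22 ≡ 7; y = λ·(11 - 7) - 4 ≡ 21. → (7, 21)
3P: (7, 21) + (11, 4). λ = (4 - 21)/(11 - 7) ≡ 6/4 mod 23. 4⁻¹ ≡ 6 (mod 23) since 4·6 = 24 ≡ 1, so λ ≡ 13.
  x = λ² - 7 - 11 = 169 - 18 ≡ 13; y = λ·(7 - 13) - 21 ≡ 16. → (13, 16)
4P: (13, 16) + (11, 4). λ = (4 - 16)/(11 - 13) ≡ 11/21 mod 23. 21⁻¹ ≡ 11 (mod 23), so λ ≡ 6.
  x = λ² - 13 - 11 = 36 - 24 ≡ 12; y = λ·(13 - 12) - 16 ≡ 13. → (12, 13)
5P: (12, 13) + (11, 4). λ = (4 - 13)/(11 - 12) ≡ 14/22 mod 23. 22⁻¹ ≡ 22 (mod 23), so λ ≡ 9.
  x = λ² - 12 - 11 = 81 - 23 ≡ 12; y = λ·(12 - 12) - 13 ≡ 10. → (12, 10)
6P: (12, 10) + (11, 4). λ = (4 - 10)/(11 - 12) ≡ 17/22 mod 23. 22⁻¹ ≡ 22 (mod 23) since 22·22 = 484 ≡ 1, so λ ≡ 6.
  x = λ² - 12 - 11 = 36 - 23 ≡ 13; y = λ·(12 - 13) - 10 ≡ 7. → (13, 7)
7P: (13, 7) + (11, 4). λ = (4 - 7)/(11 - 13) ≡ 20/21 mod 23. 21⁻¹ ≡ 11 (mod 23), so λ ≡ 13.
  x = λ² - 13 - 11 = 169 - 24 ≡ 7; y = λ·(13 - 7) - 7 ≡ 2. → (7, 2)
8P: (7, 2) + (11, 4). λ = (4 - 2)/(11 - 7) ≡ 2/4 mod 23. 4⁻¹ ≡ 6 (mod 23) since 4·6 = 24 ≡ 1, so λ ≡ 12.
  x = λ² - 7 - 11 = 144 - 18 ≡ 11; y = λ·(7 - 11) - 2 ≡ 19. → (11, 19)
9P: (11, 19) + (11, 4): same x and y₁ ≡ -y₂, so the sum is ∞.
9P = ∞, so the order is 9.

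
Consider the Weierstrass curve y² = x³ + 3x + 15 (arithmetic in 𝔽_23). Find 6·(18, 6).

(21, 1)

Write P = (18, 6).
Double-and-add on 6 = (110)₂. Start with P = (18, 6) for the leading 1-bit.
double: tangent at (18, 6): λ = (3·18² + 3)/(2·6) ≡ 9/12. 12⁻¹ ≡ 2 (mod 23), so λ ≡ 9·2 ≡ 18.
  x = λ² - 18 - 18 = 324 - 36 ≡ 12; y = λ·(18 - 12) - 6 ≡ 10. → (12, 10)
add P: (12, 10) + (18, 6). λ = (6 - 10)/(18 - 12) ≡ 19/6 mod 23. 6⁻¹ ≡ 4 (mod 23) since 6·4 = 24 ≡ 1, so λ ≡ 7.
  x = λ² - 12 - 18 = 49 - 30 ≡ 19; y = λ·(12 - 19) - 10 ≡ 10. → (19, 10)
double: tangent at (19, 10): λ = (3·19² + 3)/(2·10) ≡ 5/20. 20⁻¹ ≡ 15 (mod 23), so λ ≡ 5·15 ≡ 6.
  x = λ² - 19 - 19 = 36 - 38 ≡ 21; y = λ·(19 - 21) - 10 ≡ 1. → (21, 1)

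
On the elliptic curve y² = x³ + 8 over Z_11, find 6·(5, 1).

Write Q = (5, 1).
Double-and-add on 6 = (110)₂. Start with Q = (5, 1) for the leading 1-bit.
double: tangent at (5, 1): λ = (3·5² + 0)/(2·1) ≡ 9/2. 2⁻¹ ≡ 6 (mod 11), so λ ≡ 9·6 ≡ 10.
  x = λ² - 5 - 5 = 100 - 10 ≡ 2; y = λ·(5 - 2) - 1 ≡ 7. → (2, 7)
add Q: (2, 7) + (5, 1). λ = (1 - 7)/(5 - 2) ≡ 5/3 mod 11. 3⁻¹ ≡ 4 (mod 11) since 3·4 = 12 ≡ 1, so λ ≡ 9.
  x = λ² - 2 - 5 = 81 - 7 ≡ 8; y = λ·(2 - 8) - 7 ≡ 5. → (8, 5)
double: tangent at (8, 5): λ = (3·8² + 0)/(2·5) ≡ 5/10. 10⁻¹ ≡ 10 (mod 11) since 10·10 = 100 ≡ 1, so λ ≡ 5·10 ≡ 6.
  x = λ² - 8 - 8 = 36 - 16 ≡ 9; y = λ·(8 - 9) - 5 ≡ 0. → (9, 0)

(9, 0)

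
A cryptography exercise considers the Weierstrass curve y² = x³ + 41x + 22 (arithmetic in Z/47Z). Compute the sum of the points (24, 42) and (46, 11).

(2, 21)

(24, 42) + (46, 11). λ = (11 - 42)/(46 - 24) ≡ 16/22 mod 47. 22⁻¹ ≡ 15 (mod 47) since 22·15 = 330 ≡ 1, so λ ≡ 5.
  x = λ² - 24 - 46 = 25 - 70 ≡ 2; y = λ·(24 - 2) - 42 ≡ 21. → (2, 21)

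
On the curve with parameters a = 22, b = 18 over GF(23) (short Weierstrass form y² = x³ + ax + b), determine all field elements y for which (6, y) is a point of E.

x³ + 22x + 18 = 366 ≡ 21 (mod 23).
21 is a non-residue mod 23; no y exists.

none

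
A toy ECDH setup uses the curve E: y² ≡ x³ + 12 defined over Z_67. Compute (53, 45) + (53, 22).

The two points share x = 53 and their y-coordinates satisfy 45 + 22 ≡ 0 (mod 67), so they are inverses. Their sum is 𝒪.

O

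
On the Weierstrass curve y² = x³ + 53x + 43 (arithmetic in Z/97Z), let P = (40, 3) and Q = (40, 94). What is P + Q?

O

The two points share x = 40 and their y-coordinates satisfy 3 + 94 ≡ 0 (mod 97), so they are inverses. Their sum is 𝒪.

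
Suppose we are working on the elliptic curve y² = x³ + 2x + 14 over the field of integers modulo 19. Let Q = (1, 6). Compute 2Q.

(2, 11)

tangent at (1, 6): λ = (3·1² + 2)/(2·6) ≡ 5/12. 12⁻¹ ≡ 8 (mod 19) since 12·8 = 96 ≡ 1, so λ ≡ 5·8 ≡ 2.
  x = λ² - 1 - 1 = 4 - 2 ≡ 2; y = λ·(1 - 2) - 6 ≡ 11. → (2, 11)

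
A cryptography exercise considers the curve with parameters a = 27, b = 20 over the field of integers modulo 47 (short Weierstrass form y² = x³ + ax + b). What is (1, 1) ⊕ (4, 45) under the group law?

(1, 1) + (4, 45). λ = (45 - 1)/(4 - 1) ≡ 44/3 mod 47. 3⁻¹ ≡ 16 (mod 47), so λ ≡ 46.
  x = λ² - 1 - 4 = 2116 - 5 ≡ 43; y = λ·(1 - 43) - 1 ≡ 41. → (43, 41)

(43, 41)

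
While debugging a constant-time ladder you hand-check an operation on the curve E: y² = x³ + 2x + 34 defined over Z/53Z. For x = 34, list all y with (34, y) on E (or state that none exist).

none

x³ + 2x + 34 = 39406 ≡ 27 (mod 53).
27 is a non-residue mod 53; no y exists.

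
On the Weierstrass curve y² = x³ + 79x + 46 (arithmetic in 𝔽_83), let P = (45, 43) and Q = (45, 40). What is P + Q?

The two points share x = 45 and their y-coordinates satisfy 43 + 40 ≡ 0 (mod 83), so they are inverses. Their sum is O.

O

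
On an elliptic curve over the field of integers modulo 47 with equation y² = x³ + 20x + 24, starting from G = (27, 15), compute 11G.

(36, 27)

Repeated addition: build up to 11G.
2G: tangent at (27, 15): λ = (3·27² + 20)/(2·15) ≡ 45/30. 30⁻¹ ≡ 11 (mod 47), so λ ≡ 45·11 ≡ 25.
  x = λ² - 27 - 27 = 625 - 54 ≡ 7; y = λ·(27 - 7) - 15 ≡ 15. → (7, 15)
3G: (7, 15) + (27, 15). λ = (15 - 15)/(27 - 7) ≡ 0/20 mod 47. 20⁻¹ ≡ 40 (mod 47) since 20·40 = 800 ≡ 1, so λ ≡ 0.
  x = λ² - 7 - 27 = 0 - 34 ≡ 13; y = λ·(7 - 13) - 15 ≡ 32. → (13, 32)
4G: (13, 32) + (27, 15). λ = (15 - 32)/(27 - 13) ≡ 30/14 mod 47. 14⁻¹ ≡ 37 (mod 47) since 14·37 = 518 ≡ 1, so λ ≡ 29.
  x = λ² - 13 - 27 = 841 - 40 ≡ 2; y = λ·(13 - 2) - 32 ≡ 5. → (2, 5)
5G: (2, 5) + (27, 15). λ = (15 - 5)/(27 - 2) ≡ 10/25 mod 47. 25⁻¹ ≡ 32 (mod 47), so λ ≡ 38.
  x = λ² - 2 - 27 = 1444 - 29 ≡ 5; y = λ·(2 - 5) - 5 ≡ 22. → (5, 22)
6G: (5, 22) + (27, 15). λ = (15 - 22)/(27 - 5) ≡ 40/22 mod 47. 22⁻¹ ≡ 15 (mod 47), so λ ≡ 36.
  x = λ² - 5 - 27 = 1296 - 32 ≡ 42; y = λ·(5 - 42) - 22 ≡ 9. → (42, 9)
7G: (42, 9) + (27, 15). λ = (15 - 9)/(27 - 42) ≡ 6/32 mod 47. 32⁻¹ ≡ 25 (mod 47) since 32·25 = 800 ≡ 1, so λ ≡ 9.
  x = λ² - 42 - 27 = 81 - 69 ≡ 12; y = λ·(42 - 12) - 9 ≡ 26. → (12, 26)
8G: (12, 26) + (27, 15). λ = (15 - 26)/(27 - 12) ≡ 36/15 mod 47. 15⁻¹ ≡ 22 (mod 47) since 15·22 = 330 ≡ 1, so λ ≡ 40.
  x = λ² - 12 - 27 = 1600 - 39 ≡ 10; y = λ·(12 - 10) - 26 ≡ 7. → (10, 7)
9G: (10, 7) + (27, 15). λ = (15 - 7)/(27 - 10) ≡ 8/17 mod 47. 17⁻¹ ≡ 36 (mod 47) since 17·36 = 612 ≡ 1, so λ ≡ 6.
  x = λ² - 10 - 27 = 36 - 37 ≡ 46; y = λ·(10 - 46) - 7 ≡ 12. → (46, 12)
10G: (46, 12) + (27, 15). λ = (15 - 12)/(27 - 46) ≡ 3/28 mod 47. 28⁻¹ ≡ 42 (mod 47), so λ ≡ 32.
  x = λ² - 46 - 27 = 1024 - 73 ≡ 11; y = λ·(46 - 11) - 12 ≡ 27. → (11, 27)
11G: (11, 27) + (27, 15). λ = (15 - 27)/(27 - 11) ≡ 35/16 mod 47. 16⁻¹ ≡ 3 (mod 47), so λ ≡ 11.
  x = λ² - 11 - 27 = 121 - 38 ≡ 36; y = λ·(11 - 36) - 27 ≡ 27. → (36, 27)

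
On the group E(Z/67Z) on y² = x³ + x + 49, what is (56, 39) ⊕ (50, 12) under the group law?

(56, 39) + (50, 12). λ = (12 - 39)/(50 - 56) ≡ 40/61 mod 67. 61⁻¹ ≡ 11 (mod 67), so λ ≡ 38.
  x = λ² - 56 - 50 = 1444 - 106 ≡ 65; y = λ·(56 - 65) - 39 ≡ 21. → (65, 21)

(65, 21)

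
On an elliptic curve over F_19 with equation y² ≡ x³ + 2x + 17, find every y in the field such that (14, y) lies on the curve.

x³ + 2x + 17 = 2789 ≡ 15 (mod 19).
15 is a non-residue mod 19; no y exists.

none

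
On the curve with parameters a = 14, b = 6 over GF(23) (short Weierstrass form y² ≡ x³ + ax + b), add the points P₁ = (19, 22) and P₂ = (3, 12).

(19, 1)

(19, 22) + (3, 12). λ = (12 - 22)/(3 - 19) ≡ 13/7 mod 23. 7⁻¹ ≡ 10 (mod 23), so λ ≡ 15.
  x = λ² - 19 - 3 = 225 - 22 ≡ 19; y = λ·(19 - 19) - 22 ≡ 1. → (19, 1)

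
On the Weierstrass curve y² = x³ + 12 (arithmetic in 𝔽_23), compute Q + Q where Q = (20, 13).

tangent at (20, 13): λ = (3·20² + 0)/(2·13) ≡ 4/3. 3⁻¹ ≡ 8 (mod 23) since 3·8 = 24 ≡ 1, so λ ≡ 4·8 ≡ 9.
  x = λ² - 20 - 20 = 81 - 40 ≡ 18; y = λ·(20 - 18) - 13 ≡ 5. → (18, 5)

(18, 5)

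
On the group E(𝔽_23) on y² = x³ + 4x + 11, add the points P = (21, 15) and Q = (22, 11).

(21, 15) + (22, 11). λ = (11 - 15)/(22 - 21) ≡ 19/1 mod 23. 1⁻¹ ≡ 1 (mod 23), so λ ≡ 19.
  x = λ² - 21 - 22 = 361 - 43 ≡ 19; y = λ·(21 - 19) - 15 ≡ 0. → (19, 0)

(19, 0)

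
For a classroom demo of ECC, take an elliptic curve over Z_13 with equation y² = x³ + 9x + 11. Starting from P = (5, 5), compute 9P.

Double-and-add on 9 = (1001)₂. Start with P = (5, 5) for the leading 1-bit.
double: tangent at (5, 5): λ = (3·5² + 9)/(2·5) ≡ 6/10. 10⁻¹ ≡ 4 (mod 13), so λ ≡ 6·4 ≡ 11.
  x = λ² - 5 - 5 = 121 - 10 ≡ 7; y = λ·(5 - 7) - 5 ≡ 12. → (7, 12)
double: tangent at (7, 12): λ = (3·7² + 9)/(2·12) ≡ 0/11. 11⁻¹ ≡ 6 (mod 13), so λ ≡ 0·6 ≡ 0.
  x = λ² - 7 - 7 = 0 - 14 ≡ 12; y = λ·(7 - 12) - 12 ≡ 1. → (12, 1)
double: tangent at (12, 1): λ = (3·12² + 9)/(2·1) ≡ 12/2. 2⁻¹ ≡ 7 (mod 13), so λ ≡ 12·7 ≡ 6.
  x = λ² - 12 - 12 = 36 - 24 ≡ 12; y = λ·(12 - 12) - 1 ≡ 12. → (12, 12)
add P: (12, 12) + (5, 5). λ = (5 - 12)/(5 - 12) ≡ 6/6 mod 13. 6⁻¹ ≡ 11 (mod 13), so λ ≡ 1.
  x = λ² - 12 - 5 = 1 - 17 ≡ 10; y = λ·(12 - 10) - 12 ≡ 3. → (10, 3)

(10, 3)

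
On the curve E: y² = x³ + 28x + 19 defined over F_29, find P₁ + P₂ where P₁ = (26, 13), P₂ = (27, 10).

(26, 13) + (27, 10). λ = (10 - 13)/(27 - 26) ≡ 26/1 mod 29. 1⁻¹ ≡ 1 (mod 29) since 1·1 = 1 ≡ 1, so λ ≡ 26.
  x = λ² - 26 - 27 = 676 - 53 ≡ 14; y = λ·(26 - 14) - 13 ≡ 9. → (14, 9)

(14, 9)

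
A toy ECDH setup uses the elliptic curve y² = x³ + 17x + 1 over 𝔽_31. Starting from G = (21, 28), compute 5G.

Double-and-add on 5 = (101)₂. Start with G = (21, 28) for the leading 1-bit.
double: tangent at (21, 28): λ = (3·21² + 17)/(2·28) ≡ 7/25. 25⁻¹ ≡ 5 (mod 31) since 25·5 = 125 ≡ 1, so λ ≡ 7·5 ≡ 4.
  x = λ² - 21 - 21 = 16 - 42 ≡ 5; y = λ·(21 - 5) - 28 ≡ 5. → (5, 5)
double: tangent at (5, 5): λ = (3·5² + 17)/(2·5) ≡ 30/10. 10⁻¹ ≡ 28 (mod 31) since 10·28 = 280 ≡ 1, so λ ≡ 30·28 ≡ 3.
  x = λ² - 5 - 5 = 9 - 10 ≡ 30; y = λ·(5 - 30) - 5 ≡ 13. → (30, 13)
add G: (30, 13) + (21, 28). λ = (28 - 13)/(21 - 30) ≡ 15/22 mod 31. 22⁻¹ ≡ 24 (mod 31), so λ ≡ 19.
  x = λ² - 30 - 21 = 361 - 51 ≡ 0; y = λ·(30 - 0) - 13 ≡ 30. → (0, 30)

(0, 30)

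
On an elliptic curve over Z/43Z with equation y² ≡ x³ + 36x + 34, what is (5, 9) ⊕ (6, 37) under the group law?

(5, 9) + (6, 37). λ = (37 - 9)/(6 - 5) ≡ 28/1 mod 43. 1⁻¹ ≡ 1 (mod 43) since 1·1 = 1 ≡ 1, so λ ≡ 28.
  x = λ² - 5 - 6 = 784 - 11 ≡ 42; y = λ·(5 - 42) - 9 ≡ 30. → (42, 30)

(42, 30)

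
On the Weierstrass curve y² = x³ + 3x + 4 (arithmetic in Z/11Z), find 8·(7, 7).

(8, 10)

Write P = (7, 7).
Double-and-add on 8 = (1000)₂. Start with P = (7, 7) for the leading 1-bit.
double: tangent at (7, 7): λ = (3·7² + 3)/(2·7) ≡ 7/3. 3⁻¹ ≡ 4 (mod 11) since 3·4 = 12 ≡ 1, so λ ≡ 7·4 ≡ 6.
  x = λ² - 7 - 7 = 36 - 14 ≡ 0; y = λ·(7 - 0) - 7 ≡ 2. → (0, 2)
double: tangent at (0, 2): λ = (3·0² + 3)/(2·2) ≡ 3/4. 4⁻¹ ≡ 3 (mod 11) since 4·3 = 12 ≡ 1, so λ ≡ 3·3 ≡ 9.
  x = λ² - 0 - 0 = 81 - 0 ≡ 4; y = λ·(0 - 4) - 2 ≡ 6. → (4, 6)
double: tangent at (4, 6): λ = (3·4² + 3)/(2·6) ≡ 7/1. 1⁻¹ ≡ 1 (mod 11), so λ ≡ 7·1 ≡ 7.
  x = λ² - 4 - 4 = 49 - 8 ≡ 8; y = λ·(4 - 8) - 6 ≡ 10. → (8, 10)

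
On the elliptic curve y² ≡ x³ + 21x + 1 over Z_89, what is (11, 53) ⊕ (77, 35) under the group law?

(11, 53) + (77, 35). λ = (35 - 53)/(77 - 11) ≡ 71/66 mod 89. 66⁻¹ ≡ 58 (mod 89) since 66·58 = 3828 ≡ 1, so λ ≡ 24.
  x = λ² - 11 - 77 = 576 - 88 ≡ 43; y = λ·(11 - 43) - 53 ≡ 69. → (43, 69)

(43, 69)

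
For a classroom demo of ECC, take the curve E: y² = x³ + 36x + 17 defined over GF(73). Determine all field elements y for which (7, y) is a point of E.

none

x³ + 36x + 17 = 612 ≡ 28 (mod 73).
28 is a non-residue mod 73; no y exists.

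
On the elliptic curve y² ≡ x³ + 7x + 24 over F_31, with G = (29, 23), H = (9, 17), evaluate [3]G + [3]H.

(29, 23)

First 3G:
Repeated addition: build up to 3G.
2G: tangent at (29, 23): λ = (3·29² + 7)/(2·23) ≡ 19/15. 15⁻¹ ≡ 29 (mod 31), so λ ≡ 19·29 ≡ 24.
  x = λ² - 29 - 29 = 576 - 58 ≡ 22; y = λ·(29 - 22) - 23 ≡ 21. → (22, 21)
3G: (22, 21) + (29, 23). λ = (23 - 21)/(29 - 22) ≡ 2/7 mod 31. 7⁻¹ ≡ 9 (mod 31), so λ ≡ 18.
  x = λ² - 22 - 29 = 324 - 51 ≡ 25; y = λ·(22 - 25) - 21 ≡ 18. → (25, 18)
3G = (25, 18).
Next 3H:
Repeated addition: build up to 3H.
2H: tangent at (9, 17): λ = (3·9² + 7)/(2·17) ≡ 2/3. 3⁻¹ ≡ 21 (mod 31), so λ ≡ 2·21 ≡ 11.
  x = λ² - 9 - 9 = 121 - 18 ≡ 10; y = λ·(9 - 10) - 17 ≡ 3. → (10, 3)
3H: (10, 3) + (9, 17). λ = (17 - 3)/(9 - 10) ≡ 14/30 mod 31. 30⁻¹ ≡ 30 (mod 31), so λ ≡ 17.
  x = λ² - 10 - 9 = 289 - 19 ≡ 22; y = λ·(10 - 22) - 3 ≡ 10. → (22, 10)
3H = (22, 10).
Finally 3G + 3H:
(25, 18) + (22, 10). λ = (10 - 18)/(22 - 25) ≡ 23/28 mod 31. 28⁻¹ ≡ 10 (mod 31) since 28·10 = 280 ≡ 1, so λ ≡ 13.
  x = λ² - 25 - 22 = 169 - 47 ≡ 29; y = λ·(25 - 29) - 18 ≡ 23. → (29, 23)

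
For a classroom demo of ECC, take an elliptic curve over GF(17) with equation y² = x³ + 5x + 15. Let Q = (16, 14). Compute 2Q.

tangent at (16, 14): λ = (3·16² + 5)/(2·14) ≡ 8/11. 11⁻¹ ≡ 14 (mod 17), so λ ≡ 8·14 ≡ 10.
  x = λ² - 16 - 16 = 100 - 32 ≡ 0; y = λ·(16 - 0) - 14 ≡ 10. → (0, 10)

(0, 10)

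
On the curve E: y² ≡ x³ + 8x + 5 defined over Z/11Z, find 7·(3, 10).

Write Q = (3, 10).
Repeated addition: build up to 7Q.
2Q: tangent at (3, 10): λ = (3·3² + 8)/(2·10) ≡ 2/9. 9⁻¹ ≡ 5 (mod 11), so λ ≡ 2·5 ≡ 10.
  x = λ² - 3 - 3 = 100 - 6 ≡ 6; y = λ·(3 - 6) - 10 ≡ 4. → (6, 4)
3Q: (6, 4) + (3, 10). λ = (10 - 4)/(3 - 6) ≡ 6/8 mod 11. 8⁻¹ ≡ 7 (mod 11) since 8·7 = 56 ≡ 1, so λ ≡ 9.
  x = λ² - 6 - 3 = 81 - 9 ≡ 6; y = λ·(6 - 6) - 4 ≡ 7. → (6, 7)
4Q: (6, 7) + (3, 10). λ = (10 - 7)/(3 - 6) ≡ 3/8 mod 11. 8⁻¹ ≡ 7 (mod 11), so λ ≡ 10.
  x = λ² - 6 - 3 = 100 - 9 ≡ 3; y = λ·(6 - 3) - 7 ≡ 1. → (3, 1)
5Q: (3, 1) + (3, 10): same x and y₁ ≡ -y₂, so the sum is the point at infinity.
6Q: the point at infinity + (3, 10) = (3, 10) (identity).
7Q: tangent at (3, 10): λ = (3·3² + 8)/(2·10) ≡ 2/9. 9⁻¹ ≡ 5 (mod 11), so λ ≡ 2·5 ≡ 10.
  x = λ² - 3 - 3 = 100 - 6 ≡ 6; y = λ·(3 - 6) - 10 ≡ 4. → (6, 4)

(6, 4)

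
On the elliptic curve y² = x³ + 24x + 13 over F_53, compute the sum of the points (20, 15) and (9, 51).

(20, 15) + (9, 51). λ = (51 - 15)/(9 - 20) ≡ 36/42 mod 53. 42⁻¹ ≡ 24 (mod 53) since 42·24 = 1008 ≡ 1, so λ ≡ 16.
  x = λ² - 20 - 9 = 256 - 29 ≡ 15; y = λ·(20 - 15) - 15 ≡ 12. → (15, 12)

(15, 12)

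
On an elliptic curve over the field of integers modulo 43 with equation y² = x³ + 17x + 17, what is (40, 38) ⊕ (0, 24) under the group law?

(40, 38) + (0, 24). λ = (24 - 38)/(0 - 40) ≡ 29/3 mod 43. 3⁻¹ ≡ 29 (mod 43), so λ ≡ 24.
  x = λ² - 40 - 0 = 576 - 40 ≡ 20; y = λ·(40 - 20) - 38 ≡ 12. → (20, 12)

(20, 12)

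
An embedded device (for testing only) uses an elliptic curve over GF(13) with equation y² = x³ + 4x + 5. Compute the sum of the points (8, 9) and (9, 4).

(8, 4)

(8, 9) + (9, 4). λ = (4 - 9)/(9 - 8) ≡ 8/1 mod 13. 1⁻¹ ≡ 1 (mod 13) since 1·1 = 1 ≡ 1, so λ ≡ 8.
  x = λ² - 8 - 9 = 64 - 17 ≡ 8; y = λ·(8 - 8) - 9 ≡ 4. → (8, 4)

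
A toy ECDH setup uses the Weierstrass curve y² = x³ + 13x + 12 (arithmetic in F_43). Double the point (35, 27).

tangent at (35, 27): λ = (3·35² + 13)/(2·27) ≡ 33/11. 11⁻¹ ≡ 4 (mod 43) since 11·4 = 44 ≡ 1, so λ ≡ 33·4 ≡ 3.
  x = λ² - 35 - 35 = 9 - 70 ≡ 25; y = λ·(35 - 25) - 27 ≡ 3. → (25, 3)

(25, 3)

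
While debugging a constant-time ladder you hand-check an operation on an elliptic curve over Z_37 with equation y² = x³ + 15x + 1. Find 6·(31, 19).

Write P = (31, 19).
Double-and-add on 6 = (110)₂. Start with P = (31, 19) for the leading 1-bit.
double: tangent at (31, 19): λ = (3·31² + 15)/(2·19) ≡ 12/1. 1⁻¹ ≡ 1 (mod 37), so λ ≡ 12·1 ≡ 12.
  x = λ² - 31 - 31 = 144 - 62 ≡ 8; y = λ·(31 - 8) - 19 ≡ 35. → (8, 35)
add P: (8, 35) + (31, 19). λ = (19 - 35)/(31 - 8) ≡ 21/23 mod 37. 23⁻¹ ≡ 29 (mod 37), so λ ≡ 17.
  x = λ² - 8 - 31 = 289 - 39 ≡ 28; y = λ·(8 - 28) - 35 ≡ 32. → (28, 32)
double: tangent at (28, 32): λ = (3·28² + 15)/(2·32) ≡ 36/27. 27⁻¹ ≡ 11 (mod 37) since 27·11 = 297 ≡ 1, so λ ≡ 36·11 ≡ 26.
  x = λ² - 28 - 28 = 676 - 56 ≡ 28; y = λ·(28 - 28) - 32 ≡ 5. → (28, 5)

(28, 5)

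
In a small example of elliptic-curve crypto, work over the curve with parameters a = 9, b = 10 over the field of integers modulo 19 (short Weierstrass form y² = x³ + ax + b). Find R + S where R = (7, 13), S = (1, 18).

(7, 13) + (1, 18). λ = (18 - 13)/(1 - 7) ≡ 5/13 mod 19. 13⁻¹ ≡ 3 (mod 19), so λ ≡ 15.
  x = λ² - 7 - 1 = 225 - 8 ≡ 8; y = λ·(7 - 8) - 13 ≡ 10. → (8, 10)

(8, 10)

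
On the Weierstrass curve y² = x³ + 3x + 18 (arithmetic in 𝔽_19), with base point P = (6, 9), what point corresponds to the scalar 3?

(17, 2)

Repeated addition: build up to 3P.
2P: tangent at (6, 9): λ = (3·6² + 3)/(2·9) ≡ 16/18. 18⁻¹ ≡ 18 (mod 19) since 18·18 = 324 ≡ 1, so λ ≡ 16·18 ≡ 3.
  x = λ² - 6 - 6 = 9 - 12 ≡ 16; y = λ·(6 - 16) - 9 ≡ 18. → (16, 18)
3P: (16, 18) + (6, 9). λ = (9 - 18)/(6 - 16) ≡ 10/9 mod 19. 9⁻¹ ≡ 17 (mod 19) since 9·17 = 153 ≡ 1, so λ ≡ 18.
  x = λ² - 16 - 6 = 324 - 22 ≡ 17; y = λ·(16 - 17) - 18 ≡ 2. → (17, 2)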